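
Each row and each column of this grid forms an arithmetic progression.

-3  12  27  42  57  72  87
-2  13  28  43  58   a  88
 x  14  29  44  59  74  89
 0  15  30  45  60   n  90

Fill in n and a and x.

Along each row the entries change by 15 per step; down each column they change by 1.
Row 4: from 0 at column 1, stepping by 15 to column 6 gives 75.
Row 2: from -2 at column 1, stepping by 15 to column 6 gives 73.
Row 3: from 14 at column 2, stepping by 15 to column 1 gives -1.

n = 75, a = 73, x = -1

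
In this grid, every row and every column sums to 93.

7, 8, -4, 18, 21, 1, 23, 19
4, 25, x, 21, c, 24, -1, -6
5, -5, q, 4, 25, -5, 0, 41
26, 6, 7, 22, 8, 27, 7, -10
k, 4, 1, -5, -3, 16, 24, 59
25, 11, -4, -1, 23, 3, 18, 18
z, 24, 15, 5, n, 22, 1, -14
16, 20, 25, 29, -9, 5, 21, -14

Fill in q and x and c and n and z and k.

q = 28, x = 25, c = 1, n = 27, z = 13, k = -3

Row 3: 5 − 5 + 4 + 25 − 5 + 0 + 41 = 65, so its missing entry is 93 − 65 = 28.
Column 3: -4 + 28 + 7 + 1 − 4 + 15 + 25 = 68, so its missing entry is 93 − 68 = 25.
Row 5: 4 + 1 − 5 − 3 + 16 + 24 + 59 = 96, so its missing entry is 93 − 96 = -3.
Row 2: 4 + 25 + 25 + 21 + 24 − 1 − 6 = 92, so its missing entry is 93 − 92 = 1.
Column 5: 21 + 1 + 25 + 8 − 3 + 23 − 9 = 66, so its missing entry is 93 − 66 = 27.
Row 7: 24 + 15 + 5 + 27 + 22 + 1 − 14 = 80, so its missing entry is 93 − 80 = 13.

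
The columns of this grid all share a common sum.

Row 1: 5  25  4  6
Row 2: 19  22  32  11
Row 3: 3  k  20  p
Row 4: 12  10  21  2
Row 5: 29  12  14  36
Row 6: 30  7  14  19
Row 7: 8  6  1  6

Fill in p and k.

Column 1 sums to 106 and so does column 3; that's the common total.
In column 4 the known cells total 80, leaving 106 − 80 = 26.
In column 2 the known cells total 82, leaving 106 − 82 = 24.

p = 26, k = 24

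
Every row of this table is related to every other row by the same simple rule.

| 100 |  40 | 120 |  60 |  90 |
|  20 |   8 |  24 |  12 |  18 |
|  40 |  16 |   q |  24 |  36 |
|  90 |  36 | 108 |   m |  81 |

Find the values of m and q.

m = 54, q = 48

Each row is a constant multiple of every other row — this is a multiplication table with the headers hidden.
Row 4 is 81/90 = 9/10 times row 1, so its entry in column 4 is 60 × 9/10 = 54.
Row 3 is 36/90 = 2/5 times row 1, so its entry in column 3 is 120 × 2/5 = 48.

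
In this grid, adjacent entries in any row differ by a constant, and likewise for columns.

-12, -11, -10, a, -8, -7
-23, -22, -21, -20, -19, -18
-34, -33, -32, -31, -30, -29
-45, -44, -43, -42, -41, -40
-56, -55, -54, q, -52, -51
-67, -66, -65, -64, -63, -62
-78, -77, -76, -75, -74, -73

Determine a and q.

a = -9, q = -53

Along each row the entries change by 1 per step; down each column they change by -11.
Row 1: from -12 at column 1, stepping by 1 to column 4 gives -9.
Row 5: from -56 at column 1, stepping by 1 to column 4 gives -53.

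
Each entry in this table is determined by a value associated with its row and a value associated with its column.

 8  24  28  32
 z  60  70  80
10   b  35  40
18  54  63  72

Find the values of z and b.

Each row is a constant multiple of every other row — this is a multiplication table with the headers hidden.
Row 2 is 70/28 = 5/2 times row 1, so its entry in column 1 is 8 × 5/2 = 20.
Row 3 is 35/28 = 5/4 times row 1, so its entry in column 2 is 24 × 5/4 = 30.

z = 20, b = 30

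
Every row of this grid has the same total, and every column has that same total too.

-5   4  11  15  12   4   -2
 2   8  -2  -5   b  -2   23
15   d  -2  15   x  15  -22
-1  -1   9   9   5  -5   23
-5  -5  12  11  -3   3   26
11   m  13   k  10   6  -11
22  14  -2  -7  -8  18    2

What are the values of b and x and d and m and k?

b = 15, x = 8, d = 10, m = 9, k = 1

Rows 1 and 4 both sum to 39, so that's the common total.
Row 2: 2 + 8 − 2 − 5 − 2 + 23 = 24, so its missing entry is 39 − 24 = 15.
Column 5: 12 + 15 + 5 − 3 + 10 − 8 = 31, so its missing entry is 39 − 31 = 8.
Row 3: 15 − 2 + 15 + 8 + 15 − 22 = 29, so its missing entry is 39 − 29 = 10.
Column 2: 4 + 8 + 10 − 1 − 5 + 14 = 30, so its missing entry is 39 − 30 = 9.
Row 6: 11 + 9 + 13 + 10 + 6 − 11 = 38, so its missing entry is 39 − 38 = 1.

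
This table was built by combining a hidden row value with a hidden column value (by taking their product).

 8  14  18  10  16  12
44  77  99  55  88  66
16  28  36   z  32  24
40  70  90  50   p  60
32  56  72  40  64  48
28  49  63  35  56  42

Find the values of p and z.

Each row is a constant multiple of every other row — this is a multiplication table with the headers hidden.
Row 4 is 40/8 = 5/1 times row 1, so its entry in column 5 is 16 × 5/1 = 80.
Row 3 is 16/8 = 2/1 times row 1, so its entry in column 4 is 10 × 2/1 = 20.

p = 80, z = 20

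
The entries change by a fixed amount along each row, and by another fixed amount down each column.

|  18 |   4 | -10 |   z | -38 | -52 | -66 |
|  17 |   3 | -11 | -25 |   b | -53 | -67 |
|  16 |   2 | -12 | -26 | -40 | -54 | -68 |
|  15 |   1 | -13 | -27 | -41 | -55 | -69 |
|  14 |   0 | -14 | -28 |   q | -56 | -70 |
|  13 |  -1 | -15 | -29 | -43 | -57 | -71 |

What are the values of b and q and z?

Along each row the entries change by -14 per step; down each column they change by -1.
Row 2: from 17 at column 1, stepping by -14 to column 5 gives -39.
Row 5: from 14 at column 1, stepping by -14 to column 5 gives -42.
Row 1: from 18 at column 1, stepping by -14 to column 4 gives -24.

b = -39, q = -42, z = -24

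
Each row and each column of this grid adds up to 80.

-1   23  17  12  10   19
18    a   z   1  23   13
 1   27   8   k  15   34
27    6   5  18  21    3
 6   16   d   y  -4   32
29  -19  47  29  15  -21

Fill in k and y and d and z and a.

Column 2: 23 + 27 + 6 + 16 − 19 = 53, so its missing entry is 80 − 53 = 27.
Row 2: 18 + 27 + 1 + 23 + 13 = 82, so its missing entry is 80 − 82 = -2.
Column 3: 17 − 2 + 8 + 5 + 47 = 75, so its missing entry is 80 − 75 = 5.
Row 5: 6 + 16 + 5 − 4 + 32 = 55, so its missing entry is 80 − 55 = 25.
Row 3: 1 + 27 + 8 + 15 + 34 = 85, so its missing entry is 80 − 85 = -5.

k = -5, y = 25, d = 5, z = -2, a = 27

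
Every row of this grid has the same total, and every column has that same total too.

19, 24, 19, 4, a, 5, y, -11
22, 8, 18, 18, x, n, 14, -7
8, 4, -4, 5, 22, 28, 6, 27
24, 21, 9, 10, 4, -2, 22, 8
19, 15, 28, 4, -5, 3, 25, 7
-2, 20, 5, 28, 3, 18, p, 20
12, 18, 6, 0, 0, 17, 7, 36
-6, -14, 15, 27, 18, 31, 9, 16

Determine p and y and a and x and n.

p = 4, y = 9, a = 27, x = 27, n = -4

Rows 3 and 4 both sum to 96, so that's the common total.
Column 6 has 5 + 28 − 2 + 3 + 18 + 17 + 31 = 100; the blank must be 96 − 100 = -4.
Row 2 has 22 + 8 + 18 + 18 − 4 + 14 − 7 = 69; the blank must be 96 − 69 = 27.
Column 5 has 27 + 22 + 4 − 5 + 3 + 0 + 18 = 69; the blank must be 96 − 69 = 27.
Row 1 has 19 + 24 + 19 + 4 + 27 + 5 − 11 = 87; the blank must be 96 − 87 = 9.
Row 6 has -2 + 20 + 5 + 28 + 3 + 18 + 20 = 92; the blank must be 96 − 92 = 4.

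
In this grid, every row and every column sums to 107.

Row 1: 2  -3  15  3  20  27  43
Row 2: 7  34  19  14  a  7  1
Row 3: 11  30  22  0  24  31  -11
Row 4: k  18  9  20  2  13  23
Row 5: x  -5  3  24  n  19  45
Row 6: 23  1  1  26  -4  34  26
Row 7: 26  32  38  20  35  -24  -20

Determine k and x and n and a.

k = 22, x = 16, n = 5, a = 25

Row 2 has 7 + 34 + 19 + 14 + 7 + 1 = 82; the blank must be 107 − 82 = 25.
Column 5 has 20 + 25 + 24 + 2 − 4 + 35 = 102; the blank must be 107 − 102 = 5.
Row 5 has -5 + 3 + 24 + 5 + 19 + 45 = 91; the blank must be 107 − 91 = 16.
Row 4 has 18 + 9 + 20 + 2 + 13 + 23 = 85; the blank must be 107 − 85 = 22.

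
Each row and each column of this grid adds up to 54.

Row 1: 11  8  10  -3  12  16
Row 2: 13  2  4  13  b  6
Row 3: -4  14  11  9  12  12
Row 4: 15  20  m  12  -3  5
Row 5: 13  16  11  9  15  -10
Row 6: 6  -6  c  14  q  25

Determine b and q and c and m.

Row 4: 15 + 20 + 12 − 3 + 5 = 49, so its missing entry is 54 − 49 = 5.
Row 2: 13 + 2 + 4 + 13 + 6 = 38, so its missing entry is 54 − 38 = 16.
Column 5: 12 + 16 + 12 − 3 + 15 = 52, so its missing entry is 54 − 52 = 2.
Row 6: 6 − 6 + 14 + 2 + 25 = 41, so its missing entry is 54 − 41 = 13.

b = 16, q = 2, c = 13, m = 5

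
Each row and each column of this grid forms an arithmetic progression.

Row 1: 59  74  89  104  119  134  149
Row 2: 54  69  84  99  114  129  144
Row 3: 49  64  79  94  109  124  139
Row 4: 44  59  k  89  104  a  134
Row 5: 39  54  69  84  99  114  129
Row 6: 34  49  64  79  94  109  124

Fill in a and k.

Along each row the entries change by 15 per step; down each column they change by -5.
Row 4: from 44 at column 1, stepping by 15 to column 6 gives 119.
Row 4: from 44 at column 1, stepping by 15 to column 3 gives 74.

a = 119, k = 74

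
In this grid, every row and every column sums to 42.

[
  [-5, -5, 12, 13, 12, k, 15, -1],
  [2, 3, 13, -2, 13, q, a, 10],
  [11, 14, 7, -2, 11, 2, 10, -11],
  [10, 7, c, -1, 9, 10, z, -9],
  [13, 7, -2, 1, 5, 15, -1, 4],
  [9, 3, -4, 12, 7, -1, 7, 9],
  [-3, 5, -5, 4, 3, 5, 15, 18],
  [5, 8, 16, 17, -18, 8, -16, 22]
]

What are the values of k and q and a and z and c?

k = 1, q = 2, a = 1, z = 11, c = 5

Row 1 has -5 − 5 + 12 + 13 + 12 + 15 − 1 = 41; the blank must be 42 − 41 = 1.
Column 6 has 1 + 2 + 10 + 15 − 1 + 5 + 8 = 40; the blank must be 42 − 40 = 2.
Row 2 has 2 + 3 + 13 − 2 + 13 + 2 + 10 = 41; the blank must be 42 − 41 = 1.
Column 7 has 15 + 1 + 10 − 1 + 7 + 15 − 16 = 31; the blank must be 42 − 31 = 11.
Row 4 has 10 + 7 − 1 + 9 + 10 + 11 − 9 = 37; the blank must be 42 − 37 = 5.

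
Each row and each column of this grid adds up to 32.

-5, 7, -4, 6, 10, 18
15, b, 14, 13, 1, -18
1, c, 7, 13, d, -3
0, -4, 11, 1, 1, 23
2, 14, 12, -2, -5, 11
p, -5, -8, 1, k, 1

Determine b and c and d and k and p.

Row 2: 15 + 14 + 13 + 1 − 18 = 25, so its missing entry is 32 − 25 = 7.
Column 2: 7 + 7 − 4 + 14 − 5 = 19, so its missing entry is 32 − 19 = 13.
Row 3: 1 + 13 + 7 + 13 − 3 = 31, so its missing entry is 32 − 31 = 1.
Column 5: 10 + 1 + 1 + 1 − 5 = 8, so its missing entry is 32 − 8 = 24.
Row 6: -5 − 8 + 1 + 24 + 1 = 13, so its missing entry is 32 − 13 = 19.

b = 7, c = 13, d = 1, k = 24, p = 19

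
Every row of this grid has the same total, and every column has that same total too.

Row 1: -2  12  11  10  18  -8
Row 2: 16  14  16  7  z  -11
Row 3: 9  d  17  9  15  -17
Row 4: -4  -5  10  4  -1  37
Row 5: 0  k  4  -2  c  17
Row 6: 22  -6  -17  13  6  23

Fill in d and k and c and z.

d = 8, k = 18, c = 4, z = -1

Rows 1 and 4 both sum to 41, so that's the common total.
The known cells in row 3 total 33, leaving 41 − 33 = 8 for the blank.
The known cells in column 2 total 23, leaving 41 − 23 = 18 for the blank.
The known cells in row 5 total 37, leaving 41 − 37 = 4 for the blank.
The known cells in row 2 total 42, leaving 41 − 42 = -1 for the blank.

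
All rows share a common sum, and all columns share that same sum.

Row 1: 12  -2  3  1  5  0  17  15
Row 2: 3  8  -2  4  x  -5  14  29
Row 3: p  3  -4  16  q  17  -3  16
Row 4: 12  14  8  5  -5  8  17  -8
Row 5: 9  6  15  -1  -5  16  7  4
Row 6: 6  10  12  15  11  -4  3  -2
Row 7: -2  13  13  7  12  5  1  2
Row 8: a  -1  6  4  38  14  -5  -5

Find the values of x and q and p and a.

x = 0, q = -5, p = 11, a = 0

Rows 1 and 4 both sum to 51, so that's the common total.
The known cells in row 8 total 51, leaving 51 − 51 = 0 for the blank.
The known cells in column 1 total 40, leaving 51 − 40 = 11 for the blank.
The known cells in row 3 total 56, leaving 51 − 56 = -5 for the blank.
The known cells in row 2 total 51, leaving 51 − 51 = 0 for the blank.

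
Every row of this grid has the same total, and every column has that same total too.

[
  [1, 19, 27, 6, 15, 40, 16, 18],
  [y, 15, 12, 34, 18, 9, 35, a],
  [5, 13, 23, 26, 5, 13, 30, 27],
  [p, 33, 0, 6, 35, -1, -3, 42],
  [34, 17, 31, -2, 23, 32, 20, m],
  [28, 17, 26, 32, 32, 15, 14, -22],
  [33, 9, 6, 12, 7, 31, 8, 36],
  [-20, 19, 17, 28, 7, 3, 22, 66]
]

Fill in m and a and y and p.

Rows 1 and 3 both sum to 142, so that's the common total.
The known cells in row 5 total 155, leaving 142 − 155 = -13 for the blank.
The known cells in column 8 total 154, leaving 142 − 154 = -12 for the blank.
The known cells in row 2 total 111, leaving 142 − 111 = 31 for the blank.
The known cells in row 4 total 112, leaving 142 − 112 = 30 for the blank.

m = -13, a = -12, y = 31, p = 30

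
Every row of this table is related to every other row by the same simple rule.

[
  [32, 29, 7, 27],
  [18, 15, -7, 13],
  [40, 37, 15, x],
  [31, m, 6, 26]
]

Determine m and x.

m = 28, x = 35

The difference between any two rows is the same in every column — this is an addition table with the headers hidden.
Row 4 minus row 1 is 6 − 7 = -1, so its entry in column 2 is 29 + (-1) = 28.
Row 3 minus row 1 is 15 − 7 = 8, so its entry in column 4 is 27 + 8 = 35.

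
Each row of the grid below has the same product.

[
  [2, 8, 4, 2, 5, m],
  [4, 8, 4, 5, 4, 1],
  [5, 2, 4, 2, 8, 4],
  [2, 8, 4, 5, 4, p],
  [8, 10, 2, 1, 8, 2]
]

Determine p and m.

p = 2, m = 4

Rows 2 and 3 each multiply to 2560, so every row has product 2560.
Row 4: 2×8×4×5×4 = 1280, so the missing entry is 2560 ÷ 1280 = 2.
Row 1: 2×8×4×2×5 = 640, so the missing entry is 2560 ÷ 640 = 4.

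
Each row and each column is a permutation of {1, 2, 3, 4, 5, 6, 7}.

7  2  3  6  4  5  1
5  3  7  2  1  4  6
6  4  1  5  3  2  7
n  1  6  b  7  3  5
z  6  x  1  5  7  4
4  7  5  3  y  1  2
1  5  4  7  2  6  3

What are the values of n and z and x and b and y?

n = 2, z = 3, x = 2, b = 4, y = 6

Cell (6,5): row 6 already has {1, 2, 3, 4, 5, 7} → 6.
For row 5, column 3: column 3 already has {1, 3, 4, 5, 6, 7}; that leaves 2.
Cell (5,1): row 5 already has {1, 2, 4, 5, 6, 7} → 3.
For row 4, column 1: column 1 already has {1, 3, 4, 5, 6, 7}; that leaves 2.
For row 4, column 4: row 4 already has {1, 2, 3, 5, 6, 7}; that leaves 4.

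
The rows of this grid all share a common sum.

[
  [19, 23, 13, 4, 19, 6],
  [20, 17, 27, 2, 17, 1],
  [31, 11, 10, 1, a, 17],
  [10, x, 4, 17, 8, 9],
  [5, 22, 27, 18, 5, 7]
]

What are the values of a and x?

The complete rows each total 84.
Row 3 is missing 84 − 70 = 14 (since 31 + 11 + 10 + 1 + 17 = 70).
Row 4 is missing 84 − 48 = 36 (since 10 + 4 + 17 + 8 + 9 = 48).

a = 14, x = 36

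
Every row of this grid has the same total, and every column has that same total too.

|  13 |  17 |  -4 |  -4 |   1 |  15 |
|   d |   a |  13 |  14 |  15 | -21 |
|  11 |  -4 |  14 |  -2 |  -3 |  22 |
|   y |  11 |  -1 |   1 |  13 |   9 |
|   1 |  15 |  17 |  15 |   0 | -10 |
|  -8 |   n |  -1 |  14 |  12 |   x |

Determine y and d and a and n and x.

y = 5, d = 16, a = 1, n = -2, x = 23

Rows 1 and 3 both sum to 38, so that's the common total.
The known cells in column 6 total 15, leaving 38 − 15 = 23 for the blank.
The known cells in row 6 total 40, leaving 38 − 40 = -2 for the blank.
The known cells in column 2 total 37, leaving 38 − 37 = 1 for the blank.
The known cells in row 4 total 33, leaving 38 − 33 = 5 for the blank.
The known cells in row 2 total 22, leaving 38 − 22 = 16 for the blank.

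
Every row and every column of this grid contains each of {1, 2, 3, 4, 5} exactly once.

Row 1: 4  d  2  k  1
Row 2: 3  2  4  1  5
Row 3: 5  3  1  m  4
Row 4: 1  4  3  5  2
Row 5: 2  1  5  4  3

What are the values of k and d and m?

k = 3, d = 5, m = 2

At (row 3, col 4): row 3 already has {1, 3, 4, 5}, so the value is 2.
At (row 1, col 4): column 4 already has {1, 2, 4, 5}, so the value is 3.
Cell (1,2): row 1 already has {1, 2, 3, 4} → 5.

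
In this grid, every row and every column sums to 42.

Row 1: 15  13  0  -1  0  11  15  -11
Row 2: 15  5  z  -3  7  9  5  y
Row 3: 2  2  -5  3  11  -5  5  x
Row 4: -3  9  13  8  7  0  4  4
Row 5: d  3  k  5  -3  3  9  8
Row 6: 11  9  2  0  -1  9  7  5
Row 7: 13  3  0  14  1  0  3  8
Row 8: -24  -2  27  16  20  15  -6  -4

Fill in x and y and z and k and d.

x = 29, y = 3, z = 1, k = 4, d = 13

Column 1: 15 + 15 + 2 − 3 + 11 + 13 − 24 = 29, so its missing entry is 42 − 29 = 13.
Row 3: 2 + 2 − 5 + 3 + 11 − 5 + 5 = 13, so its missing entry is 42 − 13 = 29.
Row 5: 13 + 3 + 5 − 3 + 3 + 9 + 8 = 38, so its missing entry is 42 − 38 = 4.
Column 3: 0 − 5 + 13 + 4 + 2 + 0 + 27 = 41, so its missing entry is 42 − 41 = 1.
Row 2: 15 + 5 + 1 − 3 + 7 + 9 + 5 = 39, so its missing entry is 42 − 39 = 3.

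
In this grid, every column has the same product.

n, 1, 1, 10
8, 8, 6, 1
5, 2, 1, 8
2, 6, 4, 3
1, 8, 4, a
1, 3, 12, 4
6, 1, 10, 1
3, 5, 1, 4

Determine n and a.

Columns 2 and 3 each multiply to 11520, so every column has product 11520.
Column 1: 8×5×2×1×1×6×3 = 1440, so the missing entry is 11520 ÷ 1440 = 8.
Column 4: 10×1×8×3×4×1×4 = 3840, so the missing entry is 11520 ÷ 3840 = 3.

n = 8, a = 3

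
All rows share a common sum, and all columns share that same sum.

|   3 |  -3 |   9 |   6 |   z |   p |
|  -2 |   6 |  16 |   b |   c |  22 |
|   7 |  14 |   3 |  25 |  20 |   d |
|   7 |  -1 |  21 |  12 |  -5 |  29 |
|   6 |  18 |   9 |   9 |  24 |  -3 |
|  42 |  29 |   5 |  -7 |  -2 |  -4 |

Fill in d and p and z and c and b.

d = -6, p = 25, z = 23, c = 3, b = 18

Rows 4 and 5 both sum to 63, so that's the common total.
The known cells in row 3 total 69, leaving 63 − 69 = -6 for the blank.
The known cells in column 6 total 38, leaving 63 − 38 = 25 for the blank.
The known cells in row 1 total 40, leaving 63 − 40 = 23 for the blank.
The known cells in column 5 total 60, leaving 63 − 60 = 3 for the blank.
The known cells in row 2 total 45, leaving 63 − 45 = 18 for the blank.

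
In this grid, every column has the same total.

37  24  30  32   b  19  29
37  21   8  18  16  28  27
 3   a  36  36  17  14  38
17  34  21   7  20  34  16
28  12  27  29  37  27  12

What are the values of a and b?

The complete columns each total 122.
Column 2 is missing 122 − 91 = 31 (since 24 + 21 + 34 + 12 = 91).
Column 5 is missing 122 − 90 = 32 (since 16 + 17 + 20 + 37 = 90).

a = 31, b = 32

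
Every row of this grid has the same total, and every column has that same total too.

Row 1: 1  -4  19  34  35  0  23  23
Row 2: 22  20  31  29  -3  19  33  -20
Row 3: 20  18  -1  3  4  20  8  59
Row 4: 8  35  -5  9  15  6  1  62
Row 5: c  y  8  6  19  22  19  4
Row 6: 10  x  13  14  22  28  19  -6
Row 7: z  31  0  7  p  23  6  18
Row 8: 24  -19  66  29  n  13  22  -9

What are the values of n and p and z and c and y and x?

Rows 1 and 2 both sum to 131, so that's the common total.
The known cells in row 8 total 126, leaving 131 − 126 = 5 for the blank.
The known cells in column 5 total 97, leaving 131 − 97 = 34 for the blank.
The known cells in row 6 total 100, leaving 131 − 100 = 31 for the blank.
The known cells in row 7 total 119, leaving 131 − 119 = 12 for the blank.
The known cells in column 1 total 97, leaving 131 − 97 = 34 for the blank.
The known cells in row 5 total 112, leaving 131 − 112 = 19 for the blank.

n = 5, p = 34, z = 12, c = 34, y = 19, x = 31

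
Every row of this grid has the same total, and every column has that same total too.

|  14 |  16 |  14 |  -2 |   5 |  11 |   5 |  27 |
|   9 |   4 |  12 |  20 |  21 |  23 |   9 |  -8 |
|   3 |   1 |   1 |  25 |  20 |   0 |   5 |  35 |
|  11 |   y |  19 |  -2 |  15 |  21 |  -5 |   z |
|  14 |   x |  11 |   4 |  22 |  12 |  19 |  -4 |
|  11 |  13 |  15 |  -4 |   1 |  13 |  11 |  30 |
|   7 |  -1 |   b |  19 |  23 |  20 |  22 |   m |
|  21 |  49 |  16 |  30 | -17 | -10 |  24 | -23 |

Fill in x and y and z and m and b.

x = 12, y = -4, z = 35, m = -2, b = 2

Rows 1 and 2 both sum to 90, so that's the common total.
Column 3 has 14 + 12 + 1 + 19 + 11 + 15 + 16 = 88; the blank must be 90 − 88 = 2.
Row 7 has 7 − 1 + 2 + 19 + 23 + 20 + 22 = 92; the blank must be 90 − 92 = -2.
Column 8 has 27 − 8 + 35 − 4 + 30 − 2 − 23 = 55; the blank must be 90 − 55 = 35.
Row 4 has 11 + 19 − 2 + 15 + 21 − 5 + 35 = 94; the blank must be 90 − 94 = -4.
Row 5 has 14 + 11 + 4 + 22 + 12 + 19 − 4 = 78; the blank must be 90 − 78 = 12.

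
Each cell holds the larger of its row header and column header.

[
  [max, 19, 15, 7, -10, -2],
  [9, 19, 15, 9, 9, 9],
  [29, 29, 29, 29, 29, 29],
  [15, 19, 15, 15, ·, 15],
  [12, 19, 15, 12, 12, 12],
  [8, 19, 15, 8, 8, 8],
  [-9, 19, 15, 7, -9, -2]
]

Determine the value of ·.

15

max(15, -10) = 15.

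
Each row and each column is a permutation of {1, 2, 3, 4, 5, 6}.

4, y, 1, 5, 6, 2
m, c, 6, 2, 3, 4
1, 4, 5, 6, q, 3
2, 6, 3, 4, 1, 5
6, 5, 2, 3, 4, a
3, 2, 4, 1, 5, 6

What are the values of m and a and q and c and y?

At (row 1, col 2): row 1 already has {1, 2, 4, 5, 6}, so the value is 3.
For row 3, column 5: row 3 already has {1, 3, 4, 5, 6}; that leaves 2.
For row 2, column 2: column 2 already has {2, 3, 4, 5, 6}; that leaves 1.
For row 5, column 6: row 5 already has {2, 3, 4, 5, 6}; that leaves 1.
Cell (2,1): row 2 already has {1, 2, 3, 4, 6} → 5.

m = 5, a = 1, q = 2, c = 1, y = 3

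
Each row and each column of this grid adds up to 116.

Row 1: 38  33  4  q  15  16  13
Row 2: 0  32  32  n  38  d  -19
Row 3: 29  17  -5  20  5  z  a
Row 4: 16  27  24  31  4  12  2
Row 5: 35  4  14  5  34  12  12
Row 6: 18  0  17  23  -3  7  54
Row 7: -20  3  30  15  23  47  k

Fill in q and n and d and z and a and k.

Row 1 has 38 + 33 + 4 + 15 + 16 + 13 = 119; the blank must be 116 − 119 = -3.
Row 7 has -20 + 3 + 30 + 15 + 23 + 47 = 98; the blank must be 116 − 98 = 18.
Column 7 has 13 − 19 + 2 + 12 + 54 + 18 = 80; the blank must be 116 − 80 = 36.
Row 3 has 29 + 17 − 5 + 20 + 5 + 36 = 102; the blank must be 116 − 102 = 14.
Column 6 has 16 + 14 + 12 + 12 + 7 + 47 = 108; the blank must be 116 − 108 = 8.
Row 2 has 0 + 32 + 32 + 38 + 8 − 19 = 91; the blank must be 116 − 91 = 25.

q = -3, n = 25, d = 8, z = 14, a = 36, k = 18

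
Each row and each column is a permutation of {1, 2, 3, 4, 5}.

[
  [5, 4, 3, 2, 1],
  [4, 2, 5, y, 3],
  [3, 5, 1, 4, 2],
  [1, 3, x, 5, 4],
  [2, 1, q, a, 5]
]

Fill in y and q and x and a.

y = 1, q = 4, x = 2, a = 3

For row 4, column 3: row 4 already has {1, 3, 4, 5}; that leaves 2.
At (row 2, col 4): row 2 already has {2, 3, 4, 5}, so the value is 1.
At (row 5, col 3): column 3 already has {1, 2, 3, 5}, so the value is 4.
At (row 5, col 4): row 5 already has {1, 2, 4, 5}, so the value is 3.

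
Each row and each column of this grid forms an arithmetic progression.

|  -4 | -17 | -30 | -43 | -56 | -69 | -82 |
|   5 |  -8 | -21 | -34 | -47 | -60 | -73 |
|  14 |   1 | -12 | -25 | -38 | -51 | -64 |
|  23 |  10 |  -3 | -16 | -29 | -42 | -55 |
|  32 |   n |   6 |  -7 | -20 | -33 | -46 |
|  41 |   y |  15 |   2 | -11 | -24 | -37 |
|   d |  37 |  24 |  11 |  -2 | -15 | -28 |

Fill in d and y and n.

d = 50, y = 28, n = 19

Along each row the entries change by -13 per step; down each column they change by 9.
Row 7: from 37 at column 2, stepping by -13 to column 1 gives 50.
Row 6: from 41 at column 1, stepping by -13 to column 2 gives 28.
Row 5: from 32 at column 1, stepping by -13 to column 2 gives 19.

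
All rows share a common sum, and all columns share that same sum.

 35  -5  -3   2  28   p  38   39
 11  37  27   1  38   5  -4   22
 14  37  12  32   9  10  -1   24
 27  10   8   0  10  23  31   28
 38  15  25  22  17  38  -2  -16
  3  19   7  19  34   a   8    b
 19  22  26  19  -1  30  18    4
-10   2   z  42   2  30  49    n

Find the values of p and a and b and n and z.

p = 3, a = -2, b = 49, n = -13, z = 35

Rows 2 and 3 both sum to 137, so that's the common total.
Column 3: -3 + 27 + 12 + 8 + 25 + 7 + 26 = 102, so its missing entry is 137 − 102 = 35.
Row 8: -10 + 2 + 35 + 42 + 2 + 30 + 49 = 150, so its missing entry is 137 − 150 = -13.
Column 8: 39 + 22 + 24 + 28 − 16 + 4 − 13 = 88, so its missing entry is 137 − 88 = 49.
Row 6: 3 + 19 + 7 + 19 + 34 + 8 + 49 = 139, so its missing entry is 137 − 139 = -2.
Row 1: 35 − 5 − 3 + 2 + 28 + 38 + 39 = 134, so its missing entry is 137 − 134 = 3.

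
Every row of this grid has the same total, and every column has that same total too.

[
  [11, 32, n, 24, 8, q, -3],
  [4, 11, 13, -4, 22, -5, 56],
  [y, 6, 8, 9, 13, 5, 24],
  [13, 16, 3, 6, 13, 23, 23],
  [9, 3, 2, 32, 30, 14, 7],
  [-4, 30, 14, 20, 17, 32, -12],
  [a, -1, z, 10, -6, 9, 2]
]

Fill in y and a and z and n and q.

y = 32, a = 32, z = 51, n = 6, q = 19

Rows 2 and 4 both sum to 97, so that's the common total.
Row 3: 6 + 8 + 9 + 13 + 5 + 24 = 65, so its missing entry is 97 − 65 = 32.
Column 6: -5 + 5 + 23 + 14 + 32 + 9 = 78, so its missing entry is 97 − 78 = 19.
Row 1: 11 + 32 + 24 + 8 + 19 − 3 = 91, so its missing entry is 97 − 91 = 6.
Column 3: 6 + 13 + 8 + 3 + 2 + 14 = 46, so its missing entry is 97 − 46 = 51.
Row 7: -1 + 51 + 10 − 6 + 9 + 2 = 65, so its missing entry is 97 − 65 = 32.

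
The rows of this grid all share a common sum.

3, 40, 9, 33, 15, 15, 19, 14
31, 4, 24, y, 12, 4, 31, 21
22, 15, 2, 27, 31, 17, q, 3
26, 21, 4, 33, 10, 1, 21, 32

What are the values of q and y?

q = 31, y = 21

Row 1 sums to 148 and so does row 4; that's the common total.
In row 3 the known cells total 117, leaving 148 − 117 = 31.
In row 2 the known cells total 127, leaving 148 − 127 = 21.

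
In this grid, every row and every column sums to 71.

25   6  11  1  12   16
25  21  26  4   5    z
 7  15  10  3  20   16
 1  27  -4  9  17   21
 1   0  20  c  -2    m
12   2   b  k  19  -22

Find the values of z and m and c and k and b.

z = -10, m = 50, c = 2, k = 52, b = 8

The known cells in row 2 total 81, leaving 71 − 81 = -10 for the blank.
The known cells in column 6 total 21, leaving 71 − 21 = 50 for the blank.
The known cells in row 5 total 69, leaving 71 − 69 = 2 for the blank.
The known cells in column 4 total 19, leaving 71 − 19 = 52 for the blank.
The known cells in row 6 total 63, leaving 71 − 63 = 8 for the blank.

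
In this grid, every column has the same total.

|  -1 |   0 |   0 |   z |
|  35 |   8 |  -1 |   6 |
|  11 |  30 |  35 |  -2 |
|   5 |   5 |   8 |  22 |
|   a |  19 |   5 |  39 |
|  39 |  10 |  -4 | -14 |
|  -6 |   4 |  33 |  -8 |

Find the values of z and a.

z = 33, a = -7

Columns 2 and 3 both add up to 76, so every column sums to 76.
Column 4: 6 − 2 + 22 + 39 − 14 − 8 = 43, so the missing entry is 76 − 43 = 33.
Column 1: -1 + 35 + 11 + 5 + 39 − 6 = 83, so the missing entry is 76 − 83 = -7.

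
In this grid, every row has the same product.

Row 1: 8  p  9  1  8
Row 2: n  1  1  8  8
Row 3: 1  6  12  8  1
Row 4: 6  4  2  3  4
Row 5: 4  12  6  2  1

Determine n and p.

Rows 4 and 5 each multiply to 576, so every row has product 576.
Row 2: 1×1×8×8 = 64, so the missing entry is 576 ÷ 64 = 9.
Row 1: 8×9×1×8 = 576, so the missing entry is 576 ÷ 576 = 1.

n = 9, p = 1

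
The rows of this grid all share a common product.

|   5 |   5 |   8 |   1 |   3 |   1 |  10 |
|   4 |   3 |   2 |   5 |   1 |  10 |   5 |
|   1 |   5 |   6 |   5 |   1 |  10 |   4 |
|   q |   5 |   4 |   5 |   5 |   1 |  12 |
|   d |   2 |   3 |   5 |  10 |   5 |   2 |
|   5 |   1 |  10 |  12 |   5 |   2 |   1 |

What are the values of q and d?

Rows 2 and 3 each multiply to 6000, so every row has product 6000.
Row 4: 5×4×5×5×1×12 = 6000, so the missing entry is 6000 ÷ 6000 = 1.
Row 5: 2×3×5×10×5×2 = 3000, so the missing entry is 6000 ÷ 3000 = 2.

q = 1, d = 2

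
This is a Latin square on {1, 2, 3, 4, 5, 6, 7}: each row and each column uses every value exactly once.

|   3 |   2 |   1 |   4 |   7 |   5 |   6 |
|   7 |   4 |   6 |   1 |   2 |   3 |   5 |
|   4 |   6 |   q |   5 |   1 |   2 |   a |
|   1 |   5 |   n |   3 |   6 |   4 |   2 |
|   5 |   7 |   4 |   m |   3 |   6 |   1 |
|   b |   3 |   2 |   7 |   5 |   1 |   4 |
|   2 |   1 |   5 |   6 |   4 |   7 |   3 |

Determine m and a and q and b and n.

For row 5, column 4: row 5 already has {1, 3, 4, 5, 6, 7}; that leaves 2.
For row 6, column 1: row 6 already has {1, 2, 3, 4, 5, 7}; that leaves 6.
Cell (3,7): column 7 already has {1, 2, 3, 4, 5, 6} → 7.
Cell (3,3): row 3 already has {1, 2, 4, 5, 6, 7} → 3.
Cell (4,3): row 4 already has {1, 2, 3, 4, 5, 6} → 7.

m = 2, a = 7, q = 3, b = 6, n = 7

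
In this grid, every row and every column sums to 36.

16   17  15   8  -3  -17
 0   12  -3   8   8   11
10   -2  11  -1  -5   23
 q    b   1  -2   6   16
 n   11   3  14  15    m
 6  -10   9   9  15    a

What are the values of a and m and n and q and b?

a = 7, m = -4, n = -3, q = 7, b = 8

Row 6: 6 − 10 + 9 + 9 + 15 = 29, so its missing entry is 36 − 29 = 7.
Column 2: 17 + 12 − 2 + 11 − 10 = 28, so its missing entry is 36 − 28 = 8.
Row 4: 8 + 1 − 2 + 6 + 16 = 29, so its missing entry is 36 − 29 = 7.
Column 1: 16 + 0 + 10 + 7 + 6 = 39, so its missing entry is 36 − 39 = -3.
Row 5: -3 + 11 + 3 + 14 + 15 = 40, so its missing entry is 36 − 40 = -4.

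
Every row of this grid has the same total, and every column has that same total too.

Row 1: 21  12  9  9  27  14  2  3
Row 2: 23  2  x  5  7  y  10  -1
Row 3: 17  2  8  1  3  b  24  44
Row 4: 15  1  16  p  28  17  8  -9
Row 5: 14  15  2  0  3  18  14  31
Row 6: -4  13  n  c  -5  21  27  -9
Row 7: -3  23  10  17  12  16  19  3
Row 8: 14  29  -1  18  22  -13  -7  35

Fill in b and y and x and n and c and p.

b = -2, y = 26, x = 25, n = 28, c = 26, p = 21

Rows 1 and 5 both sum to 97, so that's the common total.
Row 4: 15 + 1 + 16 + 28 + 17 + 8 − 9 = 76, so its missing entry is 97 − 76 = 21.
Column 4: 9 + 5 + 1 + 21 + 0 + 17 + 18 = 71, so its missing entry is 97 − 71 = 26.
Row 3: 17 + 2 + 8 + 1 + 3 + 24 + 44 = 99, so its missing entry is 97 − 99 = -2.
Column 6: 14 − 2 + 17 + 18 + 21 + 16 − 13 = 71, so its missing entry is 97 − 71 = 26.
Row 2: 23 + 2 + 5 + 7 + 26 + 10 − 1 = 72, so its missing entry is 97 − 72 = 25.
Row 6: -4 + 13 + 26 − 5 + 21 + 27 − 9 = 69, so its missing entry is 97 − 69 = 28.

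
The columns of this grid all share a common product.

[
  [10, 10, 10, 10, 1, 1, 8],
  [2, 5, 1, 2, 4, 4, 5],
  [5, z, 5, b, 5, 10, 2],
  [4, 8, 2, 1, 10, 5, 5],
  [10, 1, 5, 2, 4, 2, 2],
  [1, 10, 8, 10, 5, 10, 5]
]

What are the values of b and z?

b = 10, z = 1

Columns 5 and 6 each multiply to 4000, so every column has product 4000.
Column 4: 10×2×1×2×10 = 400, so the missing entry is 4000 ÷ 400 = 10.
Column 2: 10×5×8×1×10 = 4000, so the missing entry is 4000 ÷ 4000 = 1.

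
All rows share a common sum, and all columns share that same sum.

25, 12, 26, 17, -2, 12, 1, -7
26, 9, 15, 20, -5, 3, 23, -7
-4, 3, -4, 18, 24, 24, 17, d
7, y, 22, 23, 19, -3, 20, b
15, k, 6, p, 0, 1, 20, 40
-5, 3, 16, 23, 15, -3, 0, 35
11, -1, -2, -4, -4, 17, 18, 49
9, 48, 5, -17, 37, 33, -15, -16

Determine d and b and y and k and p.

d = 6, b = -16, y = 12, k = -2, p = 4

Rows 1 and 2 both sum to 84, so that's the common total.
Row 3: -4 + 3 − 4 + 18 + 24 + 24 + 17 = 78, so its missing entry is 84 − 78 = 6.
Column 4: 17 + 20 + 18 + 23 + 23 − 4 − 17 = 80, so its missing entry is 84 − 80 = 4.
Column 8: -7 − 7 + 6 + 40 + 35 + 49 − 16 = 100, so its missing entry is 84 − 100 = -16.
Row 4: 7 + 22 + 23 + 19 − 3 + 20 − 16 = 72, so its missing entry is 84 − 72 = 12.
Row 5: 15 + 6 + 4 + 0 + 1 + 20 + 40 = 86, so its missing entry is 84 − 86 = -2.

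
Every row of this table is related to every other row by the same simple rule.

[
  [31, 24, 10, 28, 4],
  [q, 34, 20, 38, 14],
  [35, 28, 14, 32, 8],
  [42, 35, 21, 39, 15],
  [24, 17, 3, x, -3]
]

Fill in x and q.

x = 21, q = 41

The difference between any two rows is the same in every column — this is an addition table with the headers hidden.
Row 5 minus row 1 is 17 − 24 = -7, so its entry in column 4 is 28 + (-7) = 21.
Row 2 minus row 1 is 34 − 24 = 10, so its entry in column 1 is 31 + 10 = 41.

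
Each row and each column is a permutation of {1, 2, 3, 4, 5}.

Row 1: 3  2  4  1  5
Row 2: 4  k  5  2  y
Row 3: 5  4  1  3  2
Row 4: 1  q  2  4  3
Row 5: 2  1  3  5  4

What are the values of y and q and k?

At (row 4, col 2): row 4 already has {1, 2, 3, 4}, so the value is 5.
Cell (2,2): column 2 already has {1, 2, 4, 5} → 3.
At (row 2, col 5): row 2 already has {2, 3, 4, 5}, so the value is 1.

y = 1, q = 5, k = 3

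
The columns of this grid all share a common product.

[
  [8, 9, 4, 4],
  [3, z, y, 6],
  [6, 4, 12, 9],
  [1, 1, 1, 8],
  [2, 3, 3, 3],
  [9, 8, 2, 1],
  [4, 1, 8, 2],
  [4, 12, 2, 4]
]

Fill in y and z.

y = 9, z = 4

Columns 1 and 4 each multiply to 41472, so every column has product 41472.
Column 3: 4×12×1×3×2×8×2 = 4608, so the missing entry is 41472 ÷ 4608 = 9.
Column 2: 9×4×1×3×8×1×12 = 10368, so the missing entry is 41472 ÷ 10368 = 4.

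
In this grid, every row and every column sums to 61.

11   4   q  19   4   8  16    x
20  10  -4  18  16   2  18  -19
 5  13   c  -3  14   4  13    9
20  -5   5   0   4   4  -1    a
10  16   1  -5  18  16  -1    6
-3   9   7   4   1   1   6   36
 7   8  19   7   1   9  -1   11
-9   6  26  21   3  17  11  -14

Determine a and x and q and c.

a = 34, x = -2, q = 1, c = 6

Row 4 has 20 − 5 + 5 + 0 + 4 + 4 − 1 = 27; the blank must be 61 − 27 = 34.
Column 8 has -19 + 9 + 34 + 6 + 36 + 11 − 14 = 63; the blank must be 61 − 63 = -2.
Row 1 has 11 + 4 + 19 + 4 + 8 + 16 − 2 = 60; the blank must be 61 − 60 = 1.
Row 3 has 5 + 13 − 3 + 14 + 4 + 13 + 9 = 55; the blank must be 61 − 55 = 6.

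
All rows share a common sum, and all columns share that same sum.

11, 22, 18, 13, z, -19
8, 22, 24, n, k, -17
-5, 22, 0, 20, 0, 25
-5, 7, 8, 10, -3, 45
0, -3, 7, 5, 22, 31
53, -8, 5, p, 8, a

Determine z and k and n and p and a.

Rows 3 and 4 both sum to 62, so that's the common total.
Column 6: -19 − 17 + 25 + 45 + 31 = 65, so its missing entry is 62 − 65 = -3.
Row 1: 11 + 22 + 18 + 13 − 19 = 45, so its missing entry is 62 − 45 = 17.
Column 5: 17 + 0 − 3 + 22 + 8 = 44, so its missing entry is 62 − 44 = 18.
Row 6: 53 − 8 + 5 + 8 − 3 = 55, so its missing entry is 62 − 55 = 7.
Row 2: 8 + 22 + 24 + 18 − 17 = 55, so its missing entry is 62 − 55 = 7.

z = 17, k = 18, n = 7, p = 7, a = -3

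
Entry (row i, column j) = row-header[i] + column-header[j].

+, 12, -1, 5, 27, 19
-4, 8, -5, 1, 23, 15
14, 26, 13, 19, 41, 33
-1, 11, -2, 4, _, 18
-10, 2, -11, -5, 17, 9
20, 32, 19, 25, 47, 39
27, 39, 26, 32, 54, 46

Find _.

-1 + 27 = 26.

26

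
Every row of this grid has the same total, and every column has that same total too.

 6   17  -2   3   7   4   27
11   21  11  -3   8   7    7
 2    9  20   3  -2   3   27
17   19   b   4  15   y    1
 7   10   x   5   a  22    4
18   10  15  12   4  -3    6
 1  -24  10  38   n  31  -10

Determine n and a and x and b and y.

n = 16, a = 14, x = 0, b = 8, y = -2

Rows 1 and 2 both sum to 62, so that's the common total.
Row 7 has 1 − 24 + 10 + 38 + 31 − 10 = 46; the blank must be 62 − 46 = 16.
Column 5 has 7 + 8 − 2 + 15 + 4 + 16 = 48; the blank must be 62 − 48 = 14.
Row 5 has 7 + 10 + 5 + 14 + 22 + 4 = 62; the blank must be 62 − 62 = 0.
Column 3 has -2 + 11 + 20 + 0 + 15 + 10 = 54; the blank must be 62 − 54 = 8.
Row 4 has 17 + 19 + 8 + 4 + 15 + 1 = 64; the blank must be 62 − 64 = -2.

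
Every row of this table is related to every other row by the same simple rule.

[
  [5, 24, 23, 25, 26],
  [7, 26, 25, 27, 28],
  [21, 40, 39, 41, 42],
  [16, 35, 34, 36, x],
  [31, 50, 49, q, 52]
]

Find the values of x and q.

x = 37, q = 51

The difference between any two rows is the same in every column — this is an addition table with the headers hidden.
Row 4 minus row 1 is 34 − 23 = 11, so its entry in column 5 is 26 + 11 = 37.
Row 5 minus row 1 is 49 − 23 = 26, so its entry in column 4 is 25 + 26 = 51.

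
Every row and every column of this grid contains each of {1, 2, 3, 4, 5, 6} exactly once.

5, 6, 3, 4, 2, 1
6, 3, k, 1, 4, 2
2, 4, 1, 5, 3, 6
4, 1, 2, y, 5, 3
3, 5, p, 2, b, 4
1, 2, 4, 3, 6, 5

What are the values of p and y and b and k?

At (row 5, col 5): column 5 already has {2, 3, 4, 5, 6}, so the value is 1.
At (row 2, col 3): row 2 already has {1, 2, 3, 4, 6}, so the value is 5.
Cell (4,4): row 4 already has {1, 2, 3, 4, 5} → 6.
Cell (5,3): row 5 already has {1, 2, 3, 4, 5} → 6.

p = 6, y = 6, b = 1, k = 5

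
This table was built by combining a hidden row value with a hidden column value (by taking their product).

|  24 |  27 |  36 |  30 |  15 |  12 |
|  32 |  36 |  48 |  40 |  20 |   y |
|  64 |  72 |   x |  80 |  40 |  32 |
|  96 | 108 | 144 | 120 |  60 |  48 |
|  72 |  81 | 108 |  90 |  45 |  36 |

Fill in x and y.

Each row is a constant multiple of every other row — this is a multiplication table with the headers hidden.
Row 3 is 40/15 = 8/3 times row 1, so its entry in column 3 is 36 × 8/3 = 96.
Row 2 is 20/15 = 4/3 times row 1, so its entry in column 6 is 12 × 4/3 = 16.

x = 96, y = 16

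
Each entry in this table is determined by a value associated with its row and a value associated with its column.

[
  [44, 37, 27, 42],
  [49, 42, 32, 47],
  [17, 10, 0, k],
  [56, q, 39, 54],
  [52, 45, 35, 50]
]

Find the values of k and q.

The difference between any two rows is the same in every column — this is an addition table with the headers hidden.
Row 3 minus row 1 is 0 − 27 = -27, so its entry in column 4 is 42 + (-27) = 15.
Row 4 minus row 1 is 39 − 27 = 12, so its entry in column 2 is 37 + 12 = 49.

k = 15, q = 49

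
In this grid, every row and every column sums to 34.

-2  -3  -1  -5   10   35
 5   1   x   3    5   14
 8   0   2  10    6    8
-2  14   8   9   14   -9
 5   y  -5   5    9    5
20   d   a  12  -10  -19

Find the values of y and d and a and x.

Row 2: 5 + 1 + 3 + 5 + 14 = 28, so its missing entry is 34 − 28 = 6.
Row 5: 5 − 5 + 5 + 9 + 5 = 19, so its missing entry is 34 − 19 = 15.
Column 2: -3 + 1 + 0 + 14 + 15 = 27, so its missing entry is 34 − 27 = 7.
Row 6: 20 + 7 + 12 − 10 − 19 = 10, so its missing entry is 34 − 10 = 24.

y = 15, d = 7, a = 24, x = 6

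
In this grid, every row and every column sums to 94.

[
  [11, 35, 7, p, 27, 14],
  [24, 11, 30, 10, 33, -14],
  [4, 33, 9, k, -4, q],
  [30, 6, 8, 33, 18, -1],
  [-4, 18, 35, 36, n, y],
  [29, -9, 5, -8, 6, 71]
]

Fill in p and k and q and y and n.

The known cells in column 5 total 80, leaving 94 − 80 = 14 for the blank.
The known cells in row 1 total 94, leaving 94 − 94 = 0 for the blank.
The known cells in column 4 total 71, leaving 94 − 71 = 23 for the blank.
The known cells in row 5 total 99, leaving 94 − 99 = -5 for the blank.
The known cells in row 3 total 65, leaving 94 − 65 = 29 for the blank.

p = 0, k = 23, q = 29, y = -5, n = 14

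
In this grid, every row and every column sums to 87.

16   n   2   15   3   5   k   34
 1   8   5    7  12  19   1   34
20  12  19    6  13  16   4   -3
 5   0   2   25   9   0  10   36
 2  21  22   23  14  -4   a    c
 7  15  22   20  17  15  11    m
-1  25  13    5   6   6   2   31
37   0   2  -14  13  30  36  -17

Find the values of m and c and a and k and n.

m = -20, c = -8, a = 17, k = 6, n = 6

The known cells in column 2 total 81, leaving 87 − 81 = 6 for the blank.
The known cells in row 6 total 107, leaving 87 − 107 = -20 for the blank.
The known cells in row 1 total 81, leaving 87 − 81 = 6 for the blank.
The known cells in column 7 total 70, leaving 87 − 70 = 17 for the blank.
The known cells in row 5 total 95, leaving 87 − 95 = -8 for the blank.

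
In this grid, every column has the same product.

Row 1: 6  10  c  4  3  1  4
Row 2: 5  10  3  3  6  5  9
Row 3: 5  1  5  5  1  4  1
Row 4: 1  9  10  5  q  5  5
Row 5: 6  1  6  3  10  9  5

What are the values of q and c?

q = 5, c = 1

Columns 6 and 7 each multiply to 900, so every column has product 900.
Column 5: 3×6×1×10 = 180, so the missing entry is 900 ÷ 180 = 5.
Column 3: 3×5×10×6 = 900, so the missing entry is 900 ÷ 900 = 1.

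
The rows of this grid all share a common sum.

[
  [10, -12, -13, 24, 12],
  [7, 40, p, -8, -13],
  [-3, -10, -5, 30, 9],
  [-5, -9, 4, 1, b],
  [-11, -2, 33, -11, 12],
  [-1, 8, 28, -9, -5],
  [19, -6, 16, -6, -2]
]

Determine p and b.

p = -5, b = 30

Rows 1 and 5 both add up to 21, so every row sums to 21.
Row 2: 7 + 40 − 8 − 13 = 26, so the missing entry is 21 − 26 = -5.
Row 4: -5 − 9 + 4 + 1 = -9, so the missing entry is 21 − (-9) = 30.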